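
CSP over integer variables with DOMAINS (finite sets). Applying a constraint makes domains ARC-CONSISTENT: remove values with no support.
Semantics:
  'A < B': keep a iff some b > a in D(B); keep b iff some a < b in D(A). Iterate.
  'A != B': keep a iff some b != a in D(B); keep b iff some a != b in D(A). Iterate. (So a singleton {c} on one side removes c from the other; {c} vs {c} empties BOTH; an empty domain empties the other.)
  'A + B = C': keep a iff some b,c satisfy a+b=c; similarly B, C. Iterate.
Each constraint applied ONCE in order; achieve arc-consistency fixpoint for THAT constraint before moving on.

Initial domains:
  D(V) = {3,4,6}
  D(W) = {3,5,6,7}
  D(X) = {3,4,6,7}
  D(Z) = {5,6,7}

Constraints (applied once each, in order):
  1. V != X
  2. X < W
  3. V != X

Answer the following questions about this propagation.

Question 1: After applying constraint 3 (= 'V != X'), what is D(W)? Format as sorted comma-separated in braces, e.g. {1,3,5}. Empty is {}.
Answer: {5,6,7}

Derivation:
Constraint 1 (V != X) on D(V)={3,4,6} D(X)={3,4,6,7}: no change
Constraint 2 (X < W) on D(X)={3,4,6,7} D(W)={3,5,6,7}: X {3,4,6,7}->{3,4,6}; W {3,5,6,7}->{5,6,7}
Constraint 3 (V != X) on D(V)={3,4,6} D(X)={3,4,6}: no change
So after constraint 3: D(W) = {5,6,7}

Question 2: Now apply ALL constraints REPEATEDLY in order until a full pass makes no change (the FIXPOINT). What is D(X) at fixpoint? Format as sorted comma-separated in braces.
Answer: {3,4,6}

Derivation:
pass 0 (initial): D(X)={3,4,6,7}
pass 1: W {3,5,6,7}->{5,6,7}; X {3,4,6,7}->{3,4,6}
pass 2: no change
Fixpoint after 2 passes: D(X) = {3,4,6}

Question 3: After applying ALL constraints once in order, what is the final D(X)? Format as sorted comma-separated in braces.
Constraint 1 (V != X) on D(V)={3,4,6} D(X)={3,4,6,7}: no change
Constraint 2 (X < W) on D(X)={3,4,6,7} D(W)={3,5,6,7}: X {3,4,6,7}->{3,4,6}; W {3,5,6,7}->{5,6,7}
Constraint 3 (V != X) on D(V)={3,4,6} D(X)={3,4,6}: no change
So after all 3 constraints: D(X) = {3,4,6}

Answer: {3,4,6}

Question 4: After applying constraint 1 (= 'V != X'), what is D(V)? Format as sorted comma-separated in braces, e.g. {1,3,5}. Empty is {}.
Answer: {3,4,6}

Derivation:
Constraint 1 (V != X) on D(V)={3,4,6} D(X)={3,4,6,7}: no change
So after constraint 1: D(V) = {3,4,6}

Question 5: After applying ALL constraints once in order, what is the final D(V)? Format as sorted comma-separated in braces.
Constraint 1 (V != X) on D(V)={3,4,6} D(X)={3,4,6,7}: no change
Constraint 2 (X < W) on D(X)={3,4,6,7} D(W)={3,5,6,7}: X {3,4,6,7}->{3,4,6}; W {3,5,6,7}->{5,6,7}
Constraint 3 (V != X) on D(V)={3,4,6} D(X)={3,4,6}: no change
So after all 3 constraints: D(V) = {3,4,6}

Answer: {3,4,6}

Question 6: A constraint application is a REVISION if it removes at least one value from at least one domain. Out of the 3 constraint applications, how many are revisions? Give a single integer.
Answer: 1

Derivation:
Constraint 1 (V != X) on D(V)={3,4,6} D(X)={3,4,6,7}: no change => not a revision
Constraint 2 (X < W) on D(X)={3,4,6,7} D(W)={3,5,6,7}: X {3,4,6,7}->{3,4,6}; W {3,5,6,7}->{5,6,7} => REVISION
Constraint 3 (V != X) on D(V)={3,4,6} D(X)={3,4,6}: no change => not a revision
Total revisions = 1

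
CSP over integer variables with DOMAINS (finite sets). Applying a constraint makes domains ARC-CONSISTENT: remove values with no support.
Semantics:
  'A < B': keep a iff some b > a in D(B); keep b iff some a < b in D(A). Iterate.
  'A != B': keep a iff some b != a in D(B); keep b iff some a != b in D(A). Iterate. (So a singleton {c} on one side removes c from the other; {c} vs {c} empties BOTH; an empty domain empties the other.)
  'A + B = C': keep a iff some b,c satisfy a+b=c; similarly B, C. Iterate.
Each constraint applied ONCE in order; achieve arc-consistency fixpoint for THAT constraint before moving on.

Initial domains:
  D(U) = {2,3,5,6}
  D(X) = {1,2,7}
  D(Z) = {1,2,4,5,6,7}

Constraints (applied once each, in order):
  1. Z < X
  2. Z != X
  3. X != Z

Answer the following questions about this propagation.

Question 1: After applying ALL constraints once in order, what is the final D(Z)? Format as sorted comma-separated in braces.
Answer: {1,2,4,5,6}

Derivation:
Constraint 1 (Z < X) on D(Z)={1,2,4,5,6,7} D(X)={1,2,7}: Z {1,2,4,5,6,7}->{1,2,4,5,6}; X {1,2,7}->{2,7}
Constraint 2 (Z != X) on D(Z)={1,2,4,5,6} D(X)={2,7}: no change
Constraint 3 (X != Z) on D(X)={2,7} D(Z)={1,2,4,5,6}: no change
So after all 3 constraints: D(Z) = {1,2,4,5,6}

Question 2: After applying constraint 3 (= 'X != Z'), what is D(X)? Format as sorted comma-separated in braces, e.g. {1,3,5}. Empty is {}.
Answer: {2,7}

Derivation:
Constraint 1 (Z < X) on D(Z)={1,2,4,5,6,7} D(X)={1,2,7}: Z {1,2,4,5,6,7}->{1,2,4,5,6}; X {1,2,7}->{2,7}
Constraint 2 (Z != X) on D(Z)={1,2,4,5,6} D(X)={2,7}: no change
Constraint 3 (X != Z) on D(X)={2,7} D(Z)={1,2,4,5,6}: no change
So after constraint 3: D(X) = {2,7}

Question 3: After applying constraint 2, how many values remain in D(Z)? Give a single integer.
Constraint 1 (Z < X) on D(Z)={1,2,4,5,6,7} D(X)={1,2,7}: Z {1,2,4,5,6,7}->{1,2,4,5,6}; X {1,2,7}->{2,7}
Constraint 2 (Z != X) on D(Z)={1,2,4,5,6} D(X)={2,7}: no change
So after constraint 2: D(Z)={1,2,4,5,6}, size = 5

Answer: 5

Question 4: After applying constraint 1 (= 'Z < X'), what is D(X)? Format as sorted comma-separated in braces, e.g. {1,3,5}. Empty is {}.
Constraint 1 (Z < X) on D(Z)={1,2,4,5,6,7} D(X)={1,2,7}: Z {1,2,4,5,6,7}->{1,2,4,5,6}; X {1,2,7}->{2,7}
So after constraint 1: D(X) = {2,7}

Answer: {2,7}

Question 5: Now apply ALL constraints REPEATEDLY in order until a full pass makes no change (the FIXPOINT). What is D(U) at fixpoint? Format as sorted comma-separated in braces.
Answer: {2,3,5,6}

Derivation:
pass 0 (initial): D(U)={2,3,5,6}
pass 1: X {1,2,7}->{2,7}; Z {1,2,4,5,6,7}->{1,2,4,5,6}
pass 2: no change
Fixpoint after 2 passes: D(U) = {2,3,5,6}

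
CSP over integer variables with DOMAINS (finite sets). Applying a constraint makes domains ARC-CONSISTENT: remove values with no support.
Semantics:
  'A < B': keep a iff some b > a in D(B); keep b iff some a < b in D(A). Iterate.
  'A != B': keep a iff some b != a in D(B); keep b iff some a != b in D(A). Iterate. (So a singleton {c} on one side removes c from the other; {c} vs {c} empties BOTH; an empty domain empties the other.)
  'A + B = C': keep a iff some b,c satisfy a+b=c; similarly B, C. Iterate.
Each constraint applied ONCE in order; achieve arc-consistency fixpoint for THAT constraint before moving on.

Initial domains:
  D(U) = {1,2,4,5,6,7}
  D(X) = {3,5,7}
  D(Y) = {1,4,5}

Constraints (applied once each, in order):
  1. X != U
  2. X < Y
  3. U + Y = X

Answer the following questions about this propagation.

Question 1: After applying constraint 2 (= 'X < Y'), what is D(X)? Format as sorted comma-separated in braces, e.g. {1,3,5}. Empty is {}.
Answer: {3}

Derivation:
Constraint 1 (X != U) on D(X)={3,5,7} D(U)={1,2,4,5,6,7}: no change
Constraint 2 (X < Y) on D(X)={3,5,7} D(Y)={1,4,5}: X {3,5,7}->{3}; Y {1,4,5}->{4,5}
So after constraint 2: D(X) = {3}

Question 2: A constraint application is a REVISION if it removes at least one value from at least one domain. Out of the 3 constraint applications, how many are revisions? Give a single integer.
Constraint 1 (X != U) on D(X)={3,5,7} D(U)={1,2,4,5,6,7}: no change => not a revision
Constraint 2 (X < Y) on D(X)={3,5,7} D(Y)={1,4,5}: X {3,5,7}->{3}; Y {1,4,5}->{4,5} => REVISION
Constraint 3 (U + Y = X) on D(U)={1,2,4,5,6,7} D(Y)={4,5} D(X)={3}: U {1,2,4,5,6,7}->{}; Y {4,5}->{}; X {3}->{} => REVISION
Total revisions = 2

Answer: 2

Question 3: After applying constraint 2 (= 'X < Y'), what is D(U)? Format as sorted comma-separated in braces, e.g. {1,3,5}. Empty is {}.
Answer: {1,2,4,5,6,7}

Derivation:
Constraint 1 (X != U) on D(X)={3,5,7} D(U)={1,2,4,5,6,7}: no change
Constraint 2 (X < Y) on D(X)={3,5,7} D(Y)={1,4,5}: X {3,5,7}->{3}; Y {1,4,5}->{4,5}
So after constraint 2: D(U) = {1,2,4,5,6,7}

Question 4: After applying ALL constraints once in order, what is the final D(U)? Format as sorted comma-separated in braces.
Constraint 1 (X != U) on D(X)={3,5,7} D(U)={1,2,4,5,6,7}: no change
Constraint 2 (X < Y) on D(X)={3,5,7} D(Y)={1,4,5}: X {3,5,7}->{3}; Y {1,4,5}->{4,5}
Constraint 3 (U + Y = X) on D(U)={1,2,4,5,6,7} D(Y)={4,5} D(X)={3}: U {1,2,4,5,6,7}->{}; Y {4,5}->{}; X {3}->{}
So after all 3 constraints: D(U) = {}

Answer: {}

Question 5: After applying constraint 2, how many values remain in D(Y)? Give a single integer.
Answer: 2

Derivation:
Constraint 1 (X != U) on D(X)={3,5,7} D(U)={1,2,4,5,6,7}: no change
Constraint 2 (X < Y) on D(X)={3,5,7} D(Y)={1,4,5}: X {3,5,7}->{3}; Y {1,4,5}->{4,5}
So after constraint 2: D(Y)={4,5}, size = 2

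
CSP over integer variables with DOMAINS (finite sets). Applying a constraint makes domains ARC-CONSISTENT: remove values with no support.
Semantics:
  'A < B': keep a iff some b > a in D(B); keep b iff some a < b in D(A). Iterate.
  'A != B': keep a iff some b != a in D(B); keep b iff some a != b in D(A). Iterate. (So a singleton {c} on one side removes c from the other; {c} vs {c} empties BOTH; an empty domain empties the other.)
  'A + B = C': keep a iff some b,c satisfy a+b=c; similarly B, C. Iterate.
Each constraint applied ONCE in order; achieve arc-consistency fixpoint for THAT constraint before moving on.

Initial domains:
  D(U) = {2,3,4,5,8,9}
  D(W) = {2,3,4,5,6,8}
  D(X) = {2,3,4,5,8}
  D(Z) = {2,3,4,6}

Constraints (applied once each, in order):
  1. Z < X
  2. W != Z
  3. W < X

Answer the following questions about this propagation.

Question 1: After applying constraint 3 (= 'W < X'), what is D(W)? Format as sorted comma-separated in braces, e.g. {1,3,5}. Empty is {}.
Constraint 1 (Z < X) on D(Z)={2,3,4,6} D(X)={2,3,4,5,8}: X {2,3,4,5,8}->{3,4,5,8}
Constraint 2 (W != Z) on D(W)={2,3,4,5,6,8} D(Z)={2,3,4,6}: no change
Constraint 3 (W < X) on D(W)={2,3,4,5,6,8} D(X)={3,4,5,8}: W {2,3,4,5,6,8}->{2,3,4,5,6}
So after constraint 3: D(W) = {2,3,4,5,6}

Answer: {2,3,4,5,6}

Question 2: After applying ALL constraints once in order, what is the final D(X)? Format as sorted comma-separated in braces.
Answer: {3,4,5,8}

Derivation:
Constraint 1 (Z < X) on D(Z)={2,3,4,6} D(X)={2,3,4,5,8}: X {2,3,4,5,8}->{3,4,5,8}
Constraint 2 (W != Z) on D(W)={2,3,4,5,6,8} D(Z)={2,3,4,6}: no change
Constraint 3 (W < X) on D(W)={2,3,4,5,6,8} D(X)={3,4,5,8}: W {2,3,4,5,6,8}->{2,3,4,5,6}
So after all 3 constraints: D(X) = {3,4,5,8}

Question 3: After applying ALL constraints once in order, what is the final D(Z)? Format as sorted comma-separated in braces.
Constraint 1 (Z < X) on D(Z)={2,3,4,6} D(X)={2,3,4,5,8}: X {2,3,4,5,8}->{3,4,5,8}
Constraint 2 (W != Z) on D(W)={2,3,4,5,6,8} D(Z)={2,3,4,6}: no change
Constraint 3 (W < X) on D(W)={2,3,4,5,6,8} D(X)={3,4,5,8}: W {2,3,4,5,6,8}->{2,3,4,5,6}
So after all 3 constraints: D(Z) = {2,3,4,6}

Answer: {2,3,4,6}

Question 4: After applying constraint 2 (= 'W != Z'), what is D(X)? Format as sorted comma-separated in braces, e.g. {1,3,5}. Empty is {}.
Answer: {3,4,5,8}

Derivation:
Constraint 1 (Z < X) on D(Z)={2,3,4,6} D(X)={2,3,4,5,8}: X {2,3,4,5,8}->{3,4,5,8}
Constraint 2 (W != Z) on D(W)={2,3,4,5,6,8} D(Z)={2,3,4,6}: no change
So after constraint 2: D(X) = {3,4,5,8}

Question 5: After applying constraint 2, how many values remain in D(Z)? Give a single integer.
Constraint 1 (Z < X) on D(Z)={2,3,4,6} D(X)={2,3,4,5,8}: X {2,3,4,5,8}->{3,4,5,8}
Constraint 2 (W != Z) on D(W)={2,3,4,5,6,8} D(Z)={2,3,4,6}: no change
So after constraint 2: D(Z)={2,3,4,6}, size = 4

Answer: 4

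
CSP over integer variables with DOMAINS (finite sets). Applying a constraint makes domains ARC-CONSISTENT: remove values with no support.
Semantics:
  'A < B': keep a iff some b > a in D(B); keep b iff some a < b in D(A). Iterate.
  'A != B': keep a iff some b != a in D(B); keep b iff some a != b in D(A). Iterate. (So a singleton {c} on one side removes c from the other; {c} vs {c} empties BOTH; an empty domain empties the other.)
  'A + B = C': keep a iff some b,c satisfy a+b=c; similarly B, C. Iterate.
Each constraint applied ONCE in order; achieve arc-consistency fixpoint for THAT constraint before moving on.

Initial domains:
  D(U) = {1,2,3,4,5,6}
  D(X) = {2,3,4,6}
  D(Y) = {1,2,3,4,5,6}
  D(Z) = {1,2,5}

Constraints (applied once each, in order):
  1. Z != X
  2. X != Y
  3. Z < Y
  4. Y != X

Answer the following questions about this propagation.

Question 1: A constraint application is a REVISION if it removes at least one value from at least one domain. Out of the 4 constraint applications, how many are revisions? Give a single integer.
Constraint 1 (Z != X) on D(Z)={1,2,5} D(X)={2,3,4,6}: no change => not a revision
Constraint 2 (X != Y) on D(X)={2,3,4,6} D(Y)={1,2,3,4,5,6}: no change => not a revision
Constraint 3 (Z < Y) on D(Z)={1,2,5} D(Y)={1,2,3,4,5,6}: Y {1,2,3,4,5,6}->{2,3,4,5,6} => REVISION
Constraint 4 (Y != X) on D(Y)={2,3,4,5,6} D(X)={2,3,4,6}: no change => not a revision
Total revisions = 1

Answer: 1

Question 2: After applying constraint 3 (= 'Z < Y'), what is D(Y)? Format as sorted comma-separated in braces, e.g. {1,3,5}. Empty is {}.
Constraint 1 (Z != X) on D(Z)={1,2,5} D(X)={2,3,4,6}: no change
Constraint 2 (X != Y) on D(X)={2,3,4,6} D(Y)={1,2,3,4,5,6}: no change
Constraint 3 (Z < Y) on D(Z)={1,2,5} D(Y)={1,2,3,4,5,6}: Y {1,2,3,4,5,6}->{2,3,4,5,6}
So after constraint 3: D(Y) = {2,3,4,5,6}

Answer: {2,3,4,5,6}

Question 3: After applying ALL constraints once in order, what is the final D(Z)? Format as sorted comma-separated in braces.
Answer: {1,2,5}

Derivation:
Constraint 1 (Z != X) on D(Z)={1,2,5} D(X)={2,3,4,6}: no change
Constraint 2 (X != Y) on D(X)={2,3,4,6} D(Y)={1,2,3,4,5,6}: no change
Constraint 3 (Z < Y) on D(Z)={1,2,5} D(Y)={1,2,3,4,5,6}: Y {1,2,3,4,5,6}->{2,3,4,5,6}
Constraint 4 (Y != X) on D(Y)={2,3,4,5,6} D(X)={2,3,4,6}: no change
So after all 4 constraints: D(Z) = {1,2,5}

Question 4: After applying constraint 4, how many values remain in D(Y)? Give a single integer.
Constraint 1 (Z != X) on D(Z)={1,2,5} D(X)={2,3,4,6}: no change
Constraint 2 (X != Y) on D(X)={2,3,4,6} D(Y)={1,2,3,4,5,6}: no change
Constraint 3 (Z < Y) on D(Z)={1,2,5} D(Y)={1,2,3,4,5,6}: Y {1,2,3,4,5,6}->{2,3,4,5,6}
Constraint 4 (Y != X) on D(Y)={2,3,4,5,6} D(X)={2,3,4,6}: no change
So after constraint 4: D(Y)={2,3,4,5,6}, size = 5

Answer: 5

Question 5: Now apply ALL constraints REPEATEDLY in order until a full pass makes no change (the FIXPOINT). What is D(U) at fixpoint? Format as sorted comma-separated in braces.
pass 0 (initial): D(U)={1,2,3,4,5,6}
pass 1: Y {1,2,3,4,5,6}->{2,3,4,5,6}
pass 2: no change
Fixpoint after 2 passes: D(U) = {1,2,3,4,5,6}

Answer: {1,2,3,4,5,6}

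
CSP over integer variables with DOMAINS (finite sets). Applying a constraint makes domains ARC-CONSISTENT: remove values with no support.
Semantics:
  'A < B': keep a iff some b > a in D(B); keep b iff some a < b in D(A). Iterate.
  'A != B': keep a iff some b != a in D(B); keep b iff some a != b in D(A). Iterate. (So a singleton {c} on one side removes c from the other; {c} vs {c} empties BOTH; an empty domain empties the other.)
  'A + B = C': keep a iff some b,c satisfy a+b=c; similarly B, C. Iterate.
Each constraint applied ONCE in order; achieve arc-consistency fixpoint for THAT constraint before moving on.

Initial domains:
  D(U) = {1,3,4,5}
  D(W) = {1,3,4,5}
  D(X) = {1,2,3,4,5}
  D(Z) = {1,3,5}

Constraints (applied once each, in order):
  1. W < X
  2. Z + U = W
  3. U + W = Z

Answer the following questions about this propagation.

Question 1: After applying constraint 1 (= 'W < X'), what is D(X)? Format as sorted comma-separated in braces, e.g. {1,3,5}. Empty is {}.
Answer: {2,3,4,5}

Derivation:
Constraint 1 (W < X) on D(W)={1,3,4,5} D(X)={1,2,3,4,5}: W {1,3,4,5}->{1,3,4}; X {1,2,3,4,5}->{2,3,4,5}
So after constraint 1: D(X) = {2,3,4,5}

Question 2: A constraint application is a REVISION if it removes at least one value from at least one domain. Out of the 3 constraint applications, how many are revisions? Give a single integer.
Answer: 3

Derivation:
Constraint 1 (W < X) on D(W)={1,3,4,5} D(X)={1,2,3,4,5}: W {1,3,4,5}->{1,3,4}; X {1,2,3,4,5}->{2,3,4,5} => REVISION
Constraint 2 (Z + U = W) on D(Z)={1,3,5} D(U)={1,3,4,5} D(W)={1,3,4}: Z {1,3,5}->{1,3}; U {1,3,4,5}->{1,3}; W {1,3,4}->{4} => REVISION
Constraint 3 (U + W = Z) on D(U)={1,3} D(W)={4} D(Z)={1,3}: U {1,3}->{}; W {4}->{}; Z {1,3}->{} => REVISION
Total revisions = 3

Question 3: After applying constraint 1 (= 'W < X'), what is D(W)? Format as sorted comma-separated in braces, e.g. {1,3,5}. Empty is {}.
Answer: {1,3,4}

Derivation:
Constraint 1 (W < X) on D(W)={1,3,4,5} D(X)={1,2,3,4,5}: W {1,3,4,5}->{1,3,4}; X {1,2,3,4,5}->{2,3,4,5}
So after constraint 1: D(W) = {1,3,4}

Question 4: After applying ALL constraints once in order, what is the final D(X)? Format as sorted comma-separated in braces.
Constraint 1 (W < X) on D(W)={1,3,4,5} D(X)={1,2,3,4,5}: W {1,3,4,5}->{1,3,4}; X {1,2,3,4,5}->{2,3,4,5}
Constraint 2 (Z + U = W) on D(Z)={1,3,5} D(U)={1,3,4,5} D(W)={1,3,4}: Z {1,3,5}->{1,3}; U {1,3,4,5}->{1,3}; W {1,3,4}->{4}
Constraint 3 (U + W = Z) on D(U)={1,3} D(W)={4} D(Z)={1,3}: U {1,3}->{}; W {4}->{}; Z {1,3}->{}
So after all 3 constraints: D(X) = {2,3,4,5}

Answer: {2,3,4,5}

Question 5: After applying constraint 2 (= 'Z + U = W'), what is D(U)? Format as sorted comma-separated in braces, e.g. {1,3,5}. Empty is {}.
Constraint 1 (W < X) on D(W)={1,3,4,5} D(X)={1,2,3,4,5}: W {1,3,4,5}->{1,3,4}; X {1,2,3,4,5}->{2,3,4,5}
Constraint 2 (Z + U = W) on D(Z)={1,3,5} D(U)={1,3,4,5} D(W)={1,3,4}: Z {1,3,5}->{1,3}; U {1,3,4,5}->{1,3}; W {1,3,4}->{4}
So after constraint 2: D(U) = {1,3}

Answer: {1,3}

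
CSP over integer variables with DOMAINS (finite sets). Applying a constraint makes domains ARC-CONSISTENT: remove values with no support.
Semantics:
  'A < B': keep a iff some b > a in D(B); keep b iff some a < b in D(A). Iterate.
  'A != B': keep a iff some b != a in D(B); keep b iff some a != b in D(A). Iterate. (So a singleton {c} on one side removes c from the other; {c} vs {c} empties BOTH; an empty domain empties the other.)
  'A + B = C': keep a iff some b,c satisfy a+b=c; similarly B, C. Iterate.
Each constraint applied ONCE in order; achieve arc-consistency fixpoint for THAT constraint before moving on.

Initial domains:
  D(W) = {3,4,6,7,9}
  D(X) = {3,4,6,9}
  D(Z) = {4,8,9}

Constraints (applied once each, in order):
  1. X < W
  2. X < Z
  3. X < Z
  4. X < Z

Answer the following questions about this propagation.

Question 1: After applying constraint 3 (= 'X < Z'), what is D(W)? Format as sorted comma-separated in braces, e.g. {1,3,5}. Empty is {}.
Answer: {4,6,7,9}

Derivation:
Constraint 1 (X < W) on D(X)={3,4,6,9} D(W)={3,4,6,7,9}: X {3,4,6,9}->{3,4,6}; W {3,4,6,7,9}->{4,6,7,9}
Constraint 2 (X < Z) on D(X)={3,4,6} D(Z)={4,8,9}: no change
Constraint 3 (X < Z) on D(X)={3,4,6} D(Z)={4,8,9}: no change
So after constraint 3: D(W) = {4,6,7,9}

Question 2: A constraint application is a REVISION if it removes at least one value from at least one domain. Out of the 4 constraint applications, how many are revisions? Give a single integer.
Constraint 1 (X < W) on D(X)={3,4,6,9} D(W)={3,4,6,7,9}: X {3,4,6,9}->{3,4,6}; W {3,4,6,7,9}->{4,6,7,9} => REVISION
Constraint 2 (X < Z) on D(X)={3,4,6} D(Z)={4,8,9}: no change => not a revision
Constraint 3 (X < Z) on D(X)={3,4,6} D(Z)={4,8,9}: no change => not a revision
Constraint 4 (X < Z) on D(X)={3,4,6} D(Z)={4,8,9}: no change => not a revision
Total revisions = 1

Answer: 1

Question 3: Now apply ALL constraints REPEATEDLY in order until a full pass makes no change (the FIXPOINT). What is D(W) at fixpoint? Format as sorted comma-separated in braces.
Answer: {4,6,7,9}

Derivation:
pass 0 (initial): D(W)={3,4,6,7,9}
pass 1: W {3,4,6,7,9}->{4,6,7,9}; X {3,4,6,9}->{3,4,6}
pass 2: no change
Fixpoint after 2 passes: D(W) = {4,6,7,9}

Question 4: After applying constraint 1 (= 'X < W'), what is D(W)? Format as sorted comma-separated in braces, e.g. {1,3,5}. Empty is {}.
Constraint 1 (X < W) on D(X)={3,4,6,9} D(W)={3,4,6,7,9}: X {3,4,6,9}->{3,4,6}; W {3,4,6,7,9}->{4,6,7,9}
So after constraint 1: D(W) = {4,6,7,9}

Answer: {4,6,7,9}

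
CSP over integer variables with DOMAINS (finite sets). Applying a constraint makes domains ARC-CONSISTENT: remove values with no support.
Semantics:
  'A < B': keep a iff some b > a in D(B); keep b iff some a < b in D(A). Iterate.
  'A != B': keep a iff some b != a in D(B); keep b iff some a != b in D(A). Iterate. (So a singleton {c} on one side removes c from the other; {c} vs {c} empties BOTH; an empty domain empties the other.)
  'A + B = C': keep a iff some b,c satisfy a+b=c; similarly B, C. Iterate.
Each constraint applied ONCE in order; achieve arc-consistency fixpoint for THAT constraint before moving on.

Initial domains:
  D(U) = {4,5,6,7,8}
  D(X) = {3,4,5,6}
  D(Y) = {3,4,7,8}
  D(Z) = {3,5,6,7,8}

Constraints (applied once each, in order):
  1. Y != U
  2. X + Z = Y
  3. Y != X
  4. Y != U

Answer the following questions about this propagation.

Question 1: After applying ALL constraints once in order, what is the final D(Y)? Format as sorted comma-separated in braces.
Constraint 1 (Y != U) on D(Y)={3,4,7,8} D(U)={4,5,6,7,8}: no change
Constraint 2 (X + Z = Y) on D(X)={3,4,5,6} D(Z)={3,5,6,7,8} D(Y)={3,4,7,8}: X {3,4,5,6}->{3,4,5}; Z {3,5,6,7,8}->{3,5}; Y {3,4,7,8}->{7,8}
Constraint 3 (Y != X) on D(Y)={7,8} D(X)={3,4,5}: no change
Constraint 4 (Y != U) on D(Y)={7,8} D(U)={4,5,6,7,8}: no change
So after all 4 constraints: D(Y) = {7,8}

Answer: {7,8}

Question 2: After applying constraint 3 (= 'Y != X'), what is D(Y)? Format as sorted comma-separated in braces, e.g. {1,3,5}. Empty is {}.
Answer: {7,8}

Derivation:
Constraint 1 (Y != U) on D(Y)={3,4,7,8} D(U)={4,5,6,7,8}: no change
Constraint 2 (X + Z = Y) on D(X)={3,4,5,6} D(Z)={3,5,6,7,8} D(Y)={3,4,7,8}: X {3,4,5,6}->{3,4,5}; Z {3,5,6,7,8}->{3,5}; Y {3,4,7,8}->{7,8}
Constraint 3 (Y != X) on D(Y)={7,8} D(X)={3,4,5}: no change
So after constraint 3: D(Y) = {7,8}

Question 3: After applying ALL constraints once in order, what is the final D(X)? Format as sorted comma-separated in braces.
Answer: {3,4,5}

Derivation:
Constraint 1 (Y != U) on D(Y)={3,4,7,8} D(U)={4,5,6,7,8}: no change
Constraint 2 (X + Z = Y) on D(X)={3,4,5,6} D(Z)={3,5,6,7,8} D(Y)={3,4,7,8}: X {3,4,5,6}->{3,4,5}; Z {3,5,6,7,8}->{3,5}; Y {3,4,7,8}->{7,8}
Constraint 3 (Y != X) on D(Y)={7,8} D(X)={3,4,5}: no change
Constraint 4 (Y != U) on D(Y)={7,8} D(U)={4,5,6,7,8}: no change
So after all 4 constraints: D(X) = {3,4,5}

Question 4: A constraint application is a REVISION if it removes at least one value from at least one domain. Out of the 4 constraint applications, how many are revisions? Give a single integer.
Constraint 1 (Y != U) on D(Y)={3,4,7,8} D(U)={4,5,6,7,8}: no change => not a revision
Constraint 2 (X + Z = Y) on D(X)={3,4,5,6} D(Z)={3,5,6,7,8} D(Y)={3,4,7,8}: X {3,4,5,6}->{3,4,5}; Z {3,5,6,7,8}->{3,5}; Y {3,4,7,8}->{7,8} => REVISION
Constraint 3 (Y != X) on D(Y)={7,8} D(X)={3,4,5}: no change => not a revision
Constraint 4 (Y != U) on D(Y)={7,8} D(U)={4,5,6,7,8}: no change => not a revision
Total revisions = 1

Answer: 1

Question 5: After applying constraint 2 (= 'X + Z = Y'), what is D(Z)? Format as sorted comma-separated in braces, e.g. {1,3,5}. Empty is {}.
Answer: {3,5}

Derivation:
Constraint 1 (Y != U) on D(Y)={3,4,7,8} D(U)={4,5,6,7,8}: no change
Constraint 2 (X + Z = Y) on D(X)={3,4,5,6} D(Z)={3,5,6,7,8} D(Y)={3,4,7,8}: X {3,4,5,6}->{3,4,5}; Z {3,5,6,7,8}->{3,5}; Y {3,4,7,8}->{7,8}
So after constraint 2: D(Z) = {3,5}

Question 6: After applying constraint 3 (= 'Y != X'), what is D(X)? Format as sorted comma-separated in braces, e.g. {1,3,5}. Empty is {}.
Answer: {3,4,5}

Derivation:
Constraint 1 (Y != U) on D(Y)={3,4,7,8} D(U)={4,5,6,7,8}: no change
Constraint 2 (X + Z = Y) on D(X)={3,4,5,6} D(Z)={3,5,6,7,8} D(Y)={3,4,7,8}: X {3,4,5,6}->{3,4,5}; Z {3,5,6,7,8}->{3,5}; Y {3,4,7,8}->{7,8}
Constraint 3 (Y != X) on D(Y)={7,8} D(X)={3,4,5}: no change
So after constraint 3: D(X) = {3,4,5}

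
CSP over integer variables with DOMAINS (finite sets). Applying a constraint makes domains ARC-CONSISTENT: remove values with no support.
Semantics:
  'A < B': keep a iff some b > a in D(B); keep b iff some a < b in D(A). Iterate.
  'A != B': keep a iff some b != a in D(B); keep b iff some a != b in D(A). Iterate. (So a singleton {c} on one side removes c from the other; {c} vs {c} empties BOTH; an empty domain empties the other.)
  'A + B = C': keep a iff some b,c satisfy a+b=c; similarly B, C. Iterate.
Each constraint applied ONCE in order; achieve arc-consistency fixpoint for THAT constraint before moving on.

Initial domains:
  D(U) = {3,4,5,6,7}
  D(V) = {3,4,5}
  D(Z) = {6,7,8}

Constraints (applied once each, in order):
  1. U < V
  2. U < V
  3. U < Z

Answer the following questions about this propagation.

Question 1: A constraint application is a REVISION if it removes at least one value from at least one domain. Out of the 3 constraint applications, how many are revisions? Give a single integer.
Constraint 1 (U < V) on D(U)={3,4,5,6,7} D(V)={3,4,5}: U {3,4,5,6,7}->{3,4}; V {3,4,5}->{4,5} => REVISION
Constraint 2 (U < V) on D(U)={3,4} D(V)={4,5}: no change => not a revision
Constraint 3 (U < Z) on D(U)={3,4} D(Z)={6,7,8}: no change => not a revision
Total revisions = 1

Answer: 1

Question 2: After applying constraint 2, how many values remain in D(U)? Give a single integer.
Constraint 1 (U < V) on D(U)={3,4,5,6,7} D(V)={3,4,5}: U {3,4,5,6,7}->{3,4}; V {3,4,5}->{4,5}
Constraint 2 (U < V) on D(U)={3,4} D(V)={4,5}: no change
So after constraint 2: D(U)={3,4}, size = 2

Answer: 2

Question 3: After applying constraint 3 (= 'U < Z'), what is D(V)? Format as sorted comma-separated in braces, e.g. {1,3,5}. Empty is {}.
Constraint 1 (U < V) on D(U)={3,4,5,6,7} D(V)={3,4,5}: U {3,4,5,6,7}->{3,4}; V {3,4,5}->{4,5}
Constraint 2 (U < V) on D(U)={3,4} D(V)={4,5}: no change
Constraint 3 (U < Z) on D(U)={3,4} D(Z)={6,7,8}: no change
So after constraint 3: D(V) = {4,5}

Answer: {4,5}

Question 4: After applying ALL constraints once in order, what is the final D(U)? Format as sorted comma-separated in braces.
Constraint 1 (U < V) on D(U)={3,4,5,6,7} D(V)={3,4,5}: U {3,4,5,6,7}->{3,4}; V {3,4,5}->{4,5}
Constraint 2 (U < V) on D(U)={3,4} D(V)={4,5}: no change
Constraint 3 (U < Z) on D(U)={3,4} D(Z)={6,7,8}: no change
So after all 3 constraints: D(U) = {3,4}

Answer: {3,4}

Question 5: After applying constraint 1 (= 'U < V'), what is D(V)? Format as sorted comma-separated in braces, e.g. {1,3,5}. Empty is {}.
Answer: {4,5}

Derivation:
Constraint 1 (U < V) on D(U)={3,4,5,6,7} D(V)={3,4,5}: U {3,4,5,6,7}->{3,4}; V {3,4,5}->{4,5}
So after constraint 1: D(V) = {4,5}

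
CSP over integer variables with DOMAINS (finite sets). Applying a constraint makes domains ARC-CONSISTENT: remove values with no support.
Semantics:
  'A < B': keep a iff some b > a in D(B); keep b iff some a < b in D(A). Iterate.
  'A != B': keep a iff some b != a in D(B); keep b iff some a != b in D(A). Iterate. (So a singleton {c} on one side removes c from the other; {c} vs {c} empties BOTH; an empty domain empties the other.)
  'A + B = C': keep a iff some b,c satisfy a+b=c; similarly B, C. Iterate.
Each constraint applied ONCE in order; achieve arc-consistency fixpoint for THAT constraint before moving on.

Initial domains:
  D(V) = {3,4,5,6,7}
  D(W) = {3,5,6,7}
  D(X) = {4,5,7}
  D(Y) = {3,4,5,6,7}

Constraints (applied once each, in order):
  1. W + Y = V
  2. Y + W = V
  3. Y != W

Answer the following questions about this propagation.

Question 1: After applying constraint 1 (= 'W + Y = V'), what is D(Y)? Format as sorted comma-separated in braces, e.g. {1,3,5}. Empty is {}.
Answer: {3,4}

Derivation:
Constraint 1 (W + Y = V) on D(W)={3,5,6,7} D(Y)={3,4,5,6,7} D(V)={3,4,5,6,7}: W {3,5,6,7}->{3}; Y {3,4,5,6,7}->{3,4}; V {3,4,5,6,7}->{6,7}
So after constraint 1: D(Y) = {3,4}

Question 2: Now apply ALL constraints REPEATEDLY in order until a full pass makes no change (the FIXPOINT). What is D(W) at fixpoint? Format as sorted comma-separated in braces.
pass 0 (initial): D(W)={3,5,6,7}
pass 1: V {3,4,5,6,7}->{6,7}; W {3,5,6,7}->{3}; Y {3,4,5,6,7}->{4}
pass 2: V {6,7}->{7}
pass 3: no change
Fixpoint after 3 passes: D(W) = {3}

Answer: {3}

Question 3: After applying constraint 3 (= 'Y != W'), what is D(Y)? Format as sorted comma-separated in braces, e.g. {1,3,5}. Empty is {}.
Constraint 1 (W + Y = V) on D(W)={3,5,6,7} D(Y)={3,4,5,6,7} D(V)={3,4,5,6,7}: W {3,5,6,7}->{3}; Y {3,4,5,6,7}->{3,4}; V {3,4,5,6,7}->{6,7}
Constraint 2 (Y + W = V) on D(Y)={3,4} D(W)={3} D(V)={6,7}: no change
Constraint 3 (Y != W) on D(Y)={3,4} D(W)={3}: Y {3,4}->{4}
So after constraint 3: D(Y) = {4}

Answer: {4}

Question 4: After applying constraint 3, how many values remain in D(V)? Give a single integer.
Constraint 1 (W + Y = V) on D(W)={3,5,6,7} D(Y)={3,4,5,6,7} D(V)={3,4,5,6,7}: W {3,5,6,7}->{3}; Y {3,4,5,6,7}->{3,4}; V {3,4,5,6,7}->{6,7}
Constraint 2 (Y + W = V) on D(Y)={3,4} D(W)={3} D(V)={6,7}: no change
Constraint 3 (Y != W) on D(Y)={3,4} D(W)={3}: Y {3,4}->{4}
So after constraint 3: D(V)={6,7}, size = 2

Answer: 2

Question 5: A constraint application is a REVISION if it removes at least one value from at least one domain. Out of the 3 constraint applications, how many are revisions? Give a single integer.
Constraint 1 (W + Y = V) on D(W)={3,5,6,7} D(Y)={3,4,5,6,7} D(V)={3,4,5,6,7}: W {3,5,6,7}->{3}; Y {3,4,5,6,7}->{3,4}; V {3,4,5,6,7}->{6,7} => REVISION
Constraint 2 (Y + W = V) on D(Y)={3,4} D(W)={3} D(V)={6,7}: no change => not a revision
Constraint 3 (Y != W) on D(Y)={3,4} D(W)={3}: Y {3,4}->{4} => REVISION
Total revisions = 2

Answer: 2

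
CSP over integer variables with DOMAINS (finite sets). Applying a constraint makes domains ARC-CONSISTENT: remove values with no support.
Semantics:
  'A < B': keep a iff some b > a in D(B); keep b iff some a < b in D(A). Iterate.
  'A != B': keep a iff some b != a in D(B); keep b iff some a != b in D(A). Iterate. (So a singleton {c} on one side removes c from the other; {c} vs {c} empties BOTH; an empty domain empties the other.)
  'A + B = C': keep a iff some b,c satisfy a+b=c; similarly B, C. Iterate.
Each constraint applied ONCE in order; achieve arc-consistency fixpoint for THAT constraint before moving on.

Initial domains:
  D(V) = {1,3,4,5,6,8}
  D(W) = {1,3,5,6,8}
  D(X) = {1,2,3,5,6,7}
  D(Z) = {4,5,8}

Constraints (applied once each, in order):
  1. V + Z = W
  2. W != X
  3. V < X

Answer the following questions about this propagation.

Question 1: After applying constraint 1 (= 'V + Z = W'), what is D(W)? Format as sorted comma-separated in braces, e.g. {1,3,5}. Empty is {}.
Constraint 1 (V + Z = W) on D(V)={1,3,4,5,6,8} D(Z)={4,5,8} D(W)={1,3,5,6,8}: V {1,3,4,5,6,8}->{1,3,4}; Z {4,5,8}->{4,5}; W {1,3,5,6,8}->{5,6,8}
So after constraint 1: D(W) = {5,6,8}

Answer: {5,6,8}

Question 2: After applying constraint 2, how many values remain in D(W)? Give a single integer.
Constraint 1 (V + Z = W) on D(V)={1,3,4,5,6,8} D(Z)={4,5,8} D(W)={1,3,5,6,8}: V {1,3,4,5,6,8}->{1,3,4}; Z {4,5,8}->{4,5}; W {1,3,5,6,8}->{5,6,8}
Constraint 2 (W != X) on D(W)={5,6,8} D(X)={1,2,3,5,6,7}: no change
So after constraint 2: D(W)={5,6,8}, size = 3

Answer: 3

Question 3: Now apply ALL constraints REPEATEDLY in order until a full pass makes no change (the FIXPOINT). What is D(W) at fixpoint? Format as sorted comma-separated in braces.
pass 0 (initial): D(W)={1,3,5,6,8}
pass 1: V {1,3,4,5,6,8}->{1,3,4}; W {1,3,5,6,8}->{5,6,8}; X {1,2,3,5,6,7}->{2,3,5,6,7}; Z {4,5,8}->{4,5}
pass 2: no change
Fixpoint after 2 passes: D(W) = {5,6,8}

Answer: {5,6,8}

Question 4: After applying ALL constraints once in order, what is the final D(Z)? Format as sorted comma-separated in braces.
Constraint 1 (V + Z = W) on D(V)={1,3,4,5,6,8} D(Z)={4,5,8} D(W)={1,3,5,6,8}: V {1,3,4,5,6,8}->{1,3,4}; Z {4,5,8}->{4,5}; W {1,3,5,6,8}->{5,6,8}
Constraint 2 (W != X) on D(W)={5,6,8} D(X)={1,2,3,5,6,7}: no change
Constraint 3 (V < X) on D(V)={1,3,4} D(X)={1,2,3,5,6,7}: X {1,2,3,5,6,7}->{2,3,5,6,7}
So after all 3 constraints: D(Z) = {4,5}

Answer: {4,5}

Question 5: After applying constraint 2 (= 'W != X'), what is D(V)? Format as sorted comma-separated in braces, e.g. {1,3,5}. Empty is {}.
Answer: {1,3,4}

Derivation:
Constraint 1 (V + Z = W) on D(V)={1,3,4,5,6,8} D(Z)={4,5,8} D(W)={1,3,5,6,8}: V {1,3,4,5,6,8}->{1,3,4}; Z {4,5,8}->{4,5}; W {1,3,5,6,8}->{5,6,8}
Constraint 2 (W != X) on D(W)={5,6,8} D(X)={1,2,3,5,6,7}: no change
So after constraint 2: D(V) = {1,3,4}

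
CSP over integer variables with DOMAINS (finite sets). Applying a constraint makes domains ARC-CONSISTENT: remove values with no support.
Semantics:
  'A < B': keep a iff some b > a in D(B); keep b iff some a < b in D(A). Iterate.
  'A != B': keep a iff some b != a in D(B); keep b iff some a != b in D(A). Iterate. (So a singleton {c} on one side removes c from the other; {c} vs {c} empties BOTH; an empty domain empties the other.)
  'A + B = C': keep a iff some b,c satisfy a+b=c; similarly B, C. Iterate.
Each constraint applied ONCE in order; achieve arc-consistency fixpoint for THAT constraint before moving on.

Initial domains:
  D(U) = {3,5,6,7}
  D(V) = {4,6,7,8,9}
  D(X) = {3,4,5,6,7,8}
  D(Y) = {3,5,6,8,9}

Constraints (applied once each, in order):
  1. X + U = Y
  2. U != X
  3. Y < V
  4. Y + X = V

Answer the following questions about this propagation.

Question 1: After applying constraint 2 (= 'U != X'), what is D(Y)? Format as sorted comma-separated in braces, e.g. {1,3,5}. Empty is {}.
Constraint 1 (X + U = Y) on D(X)={3,4,5,6,7,8} D(U)={3,5,6,7} D(Y)={3,5,6,8,9}: X {3,4,5,6,7,8}->{3,4,5,6}; U {3,5,6,7}->{3,5,6}; Y {3,5,6,8,9}->{6,8,9}
Constraint 2 (U != X) on D(U)={3,5,6} D(X)={3,4,5,6}: no change
So after constraint 2: D(Y) = {6,8,9}

Answer: {6,8,9}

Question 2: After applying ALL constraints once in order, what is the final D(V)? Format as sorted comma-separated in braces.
Constraint 1 (X + U = Y) on D(X)={3,4,5,6,7,8} D(U)={3,5,6,7} D(Y)={3,5,6,8,9}: X {3,4,5,6,7,8}->{3,4,5,6}; U {3,5,6,7}->{3,5,6}; Y {3,5,6,8,9}->{6,8,9}
Constraint 2 (U != X) on D(U)={3,5,6} D(X)={3,4,5,6}: no change
Constraint 3 (Y < V) on D(Y)={6,8,9} D(V)={4,6,7,8,9}: Y {6,8,9}->{6,8}; V {4,6,7,8,9}->{7,8,9}
Constraint 4 (Y + X = V) on D(Y)={6,8} D(X)={3,4,5,6} D(V)={7,8,9}: Y {6,8}->{6}; X {3,4,5,6}->{3}; V {7,8,9}->{9}
So after all 4 constraints: D(V) = {9}

Answer: {9}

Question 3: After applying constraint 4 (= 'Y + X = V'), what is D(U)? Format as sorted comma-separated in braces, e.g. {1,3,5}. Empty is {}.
Answer: {3,5,6}

Derivation:
Constraint 1 (X + U = Y) on D(X)={3,4,5,6,7,8} D(U)={3,5,6,7} D(Y)={3,5,6,8,9}: X {3,4,5,6,7,8}->{3,4,5,6}; U {3,5,6,7}->{3,5,6}; Y {3,5,6,8,9}->{6,8,9}
Constraint 2 (U != X) on D(U)={3,5,6} D(X)={3,4,5,6}: no change
Constraint 3 (Y < V) on D(Y)={6,8,9} D(V)={4,6,7,8,9}: Y {6,8,9}->{6,8}; V {4,6,7,8,9}->{7,8,9}
Constraint 4 (Y + X = V) on D(Y)={6,8} D(X)={3,4,5,6} D(V)={7,8,9}: Y {6,8}->{6}; X {3,4,5,6}->{3}; V {7,8,9}->{9}
So after constraint 4: D(U) = {3,5,6}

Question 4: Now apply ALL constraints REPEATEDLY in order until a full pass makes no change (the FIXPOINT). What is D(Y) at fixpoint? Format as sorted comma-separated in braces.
Answer: {}

Derivation:
pass 0 (initial): D(Y)={3,5,6,8,9}
pass 1: U {3,5,6,7}->{3,5,6}; V {4,6,7,8,9}->{9}; X {3,4,5,6,7,8}->{3}; Y {3,5,6,8,9}->{6}
pass 2: U {3,5,6}->{}; V {9}->{}; X {3}->{}; Y {6}->{}
pass 3: no change
Fixpoint after 3 passes: D(Y) = {}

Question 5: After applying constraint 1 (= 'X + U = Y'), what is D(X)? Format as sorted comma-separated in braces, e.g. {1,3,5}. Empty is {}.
Answer: {3,4,5,6}

Derivation:
Constraint 1 (X + U = Y) on D(X)={3,4,5,6,7,8} D(U)={3,5,6,7} D(Y)={3,5,6,8,9}: X {3,4,5,6,7,8}->{3,4,5,6}; U {3,5,6,7}->{3,5,6}; Y {3,5,6,8,9}->{6,8,9}
So after constraint 1: D(X) = {3,4,5,6}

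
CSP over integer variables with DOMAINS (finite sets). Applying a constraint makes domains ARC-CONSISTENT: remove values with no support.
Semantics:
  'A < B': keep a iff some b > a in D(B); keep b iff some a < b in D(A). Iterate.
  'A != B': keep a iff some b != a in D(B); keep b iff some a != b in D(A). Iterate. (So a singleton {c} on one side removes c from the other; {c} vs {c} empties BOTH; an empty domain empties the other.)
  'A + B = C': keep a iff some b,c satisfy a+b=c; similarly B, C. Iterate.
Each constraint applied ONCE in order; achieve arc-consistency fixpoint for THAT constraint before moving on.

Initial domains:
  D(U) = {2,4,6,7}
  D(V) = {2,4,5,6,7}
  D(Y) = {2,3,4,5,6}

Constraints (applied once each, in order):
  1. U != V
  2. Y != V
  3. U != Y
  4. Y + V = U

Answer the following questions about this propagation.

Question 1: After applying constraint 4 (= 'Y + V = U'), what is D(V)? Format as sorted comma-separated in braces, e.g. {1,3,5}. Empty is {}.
Constraint 1 (U != V) on D(U)={2,4,6,7} D(V)={2,4,5,6,7}: no change
Constraint 2 (Y != V) on D(Y)={2,3,4,5,6} D(V)={2,4,5,6,7}: no change
Constraint 3 (U != Y) on D(U)={2,4,6,7} D(Y)={2,3,4,5,6}: no change
Constraint 4 (Y + V = U) on D(Y)={2,3,4,5,6} D(V)={2,4,5,6,7} D(U)={2,4,6,7}: Y {2,3,4,5,6}->{2,3,4,5}; V {2,4,5,6,7}->{2,4,5}; U {2,4,6,7}->{4,6,7}
So after constraint 4: D(V) = {2,4,5}

Answer: {2,4,5}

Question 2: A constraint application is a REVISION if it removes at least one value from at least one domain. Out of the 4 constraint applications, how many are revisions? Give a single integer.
Answer: 1

Derivation:
Constraint 1 (U != V) on D(U)={2,4,6,7} D(V)={2,4,5,6,7}: no change => not a revision
Constraint 2 (Y != V) on D(Y)={2,3,4,5,6} D(V)={2,4,5,6,7}: no change => not a revision
Constraint 3 (U != Y) on D(U)={2,4,6,7} D(Y)={2,3,4,5,6}: no change => not a revision
Constraint 4 (Y + V = U) on D(Y)={2,3,4,5,6} D(V)={2,4,5,6,7} D(U)={2,4,6,7}: Y {2,3,4,5,6}->{2,3,4,5}; V {2,4,5,6,7}->{2,4,5}; U {2,4,6,7}->{4,6,7} => REVISION
Total revisions = 1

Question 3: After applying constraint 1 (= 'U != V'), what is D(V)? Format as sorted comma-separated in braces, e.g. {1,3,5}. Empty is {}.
Constraint 1 (U != V) on D(U)={2,4,6,7} D(V)={2,4,5,6,7}: no change
So after constraint 1: D(V) = {2,4,5,6,7}

Answer: {2,4,5,6,7}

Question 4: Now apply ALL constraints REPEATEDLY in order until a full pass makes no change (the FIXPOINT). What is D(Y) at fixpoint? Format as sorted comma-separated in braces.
Answer: {2,3,4,5}

Derivation:
pass 0 (initial): D(Y)={2,3,4,5,6}
pass 1: U {2,4,6,7}->{4,6,7}; V {2,4,5,6,7}->{2,4,5}; Y {2,3,4,5,6}->{2,3,4,5}
pass 2: no change
Fixpoint after 2 passes: D(Y) = {2,3,4,5}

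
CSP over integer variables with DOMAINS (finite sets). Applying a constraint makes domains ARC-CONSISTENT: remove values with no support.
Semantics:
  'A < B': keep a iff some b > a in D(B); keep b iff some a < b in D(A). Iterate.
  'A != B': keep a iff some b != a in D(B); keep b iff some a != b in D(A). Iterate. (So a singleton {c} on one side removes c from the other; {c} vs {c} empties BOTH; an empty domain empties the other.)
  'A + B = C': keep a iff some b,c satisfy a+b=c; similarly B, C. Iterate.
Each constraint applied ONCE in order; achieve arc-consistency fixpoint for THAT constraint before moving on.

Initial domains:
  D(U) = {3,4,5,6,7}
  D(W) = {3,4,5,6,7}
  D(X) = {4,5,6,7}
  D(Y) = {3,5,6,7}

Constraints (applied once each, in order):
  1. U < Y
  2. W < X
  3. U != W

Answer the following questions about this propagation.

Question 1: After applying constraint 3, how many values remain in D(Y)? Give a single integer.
Constraint 1 (U < Y) on D(U)={3,4,5,6,7} D(Y)={3,5,6,7}: U {3,4,5,6,7}->{3,4,5,6}; Y {3,5,6,7}->{5,6,7}
Constraint 2 (W < X) on D(W)={3,4,5,6,7} D(X)={4,5,6,7}: W {3,4,5,6,7}->{3,4,5,6}
Constraint 3 (U != W) on D(U)={3,4,5,6} D(W)={3,4,5,6}: no change
So after constraint 3: D(Y)={5,6,7}, size = 3

Answer: 3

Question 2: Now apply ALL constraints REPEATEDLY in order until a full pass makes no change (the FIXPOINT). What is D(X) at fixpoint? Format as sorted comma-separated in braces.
Answer: {4,5,6,7}

Derivation:
pass 0 (initial): D(X)={4,5,6,7}
pass 1: U {3,4,5,6,7}->{3,4,5,6}; W {3,4,5,6,7}->{3,4,5,6}; Y {3,5,6,7}->{5,6,7}
pass 2: no change
Fixpoint after 2 passes: D(X) = {4,5,6,7}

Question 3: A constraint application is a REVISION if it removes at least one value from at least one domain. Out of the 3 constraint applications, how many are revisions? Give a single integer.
Answer: 2

Derivation:
Constraint 1 (U < Y) on D(U)={3,4,5,6,7} D(Y)={3,5,6,7}: U {3,4,5,6,7}->{3,4,5,6}; Y {3,5,6,7}->{5,6,7} => REVISION
Constraint 2 (W < X) on D(W)={3,4,5,6,7} D(X)={4,5,6,7}: W {3,4,5,6,7}->{3,4,5,6} => REVISION
Constraint 3 (U != W) on D(U)={3,4,5,6} D(W)={3,4,5,6}: no change => not a revision
Total revisions = 2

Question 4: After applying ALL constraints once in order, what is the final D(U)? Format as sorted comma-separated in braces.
Constraint 1 (U < Y) on D(U)={3,4,5,6,7} D(Y)={3,5,6,7}: U {3,4,5,6,7}->{3,4,5,6}; Y {3,5,6,7}->{5,6,7}
Constraint 2 (W < X) on D(W)={3,4,5,6,7} D(X)={4,5,6,7}: W {3,4,5,6,7}->{3,4,5,6}
Constraint 3 (U != W) on D(U)={3,4,5,6} D(W)={3,4,5,6}: no change
So after all 3 constraints: D(U) = {3,4,5,6}

Answer: {3,4,5,6}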